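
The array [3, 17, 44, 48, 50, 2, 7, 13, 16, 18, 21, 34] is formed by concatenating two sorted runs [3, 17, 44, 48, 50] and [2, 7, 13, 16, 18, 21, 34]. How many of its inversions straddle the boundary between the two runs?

26 split inversions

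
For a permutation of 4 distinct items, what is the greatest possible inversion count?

6

A reversed (strictly descending) arrangement makes every pair an inversion, giving C(4, 2) inversions.
C(4, 2) = 4·3/2 = 6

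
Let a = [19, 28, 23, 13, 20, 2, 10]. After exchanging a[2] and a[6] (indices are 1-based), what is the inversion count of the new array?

9 inversions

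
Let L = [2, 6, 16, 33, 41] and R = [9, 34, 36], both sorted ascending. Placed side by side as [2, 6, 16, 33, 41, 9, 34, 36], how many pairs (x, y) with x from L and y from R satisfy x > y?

5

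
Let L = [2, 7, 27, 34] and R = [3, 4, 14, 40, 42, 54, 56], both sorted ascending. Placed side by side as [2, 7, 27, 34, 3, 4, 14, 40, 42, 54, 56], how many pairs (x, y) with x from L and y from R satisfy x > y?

8 cross-inversions

For each element r of the right run, count left-run elements greater than r:
r = 3: 7, 27, 34 → 3
r = 4: 7, 27, 34 → 3
r = 14: 27, 34 → 2
r = 40: none → 0
r = 42: none → 0
r = 54: none → 0
r = 56: none → 0
Cross-inversions: 3 + 3 + 2 + 0 + 0 + 0 + 0 = 8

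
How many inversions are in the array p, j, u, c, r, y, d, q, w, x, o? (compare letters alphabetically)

22 inversions

Element-by-element contributions:
p: 4
j: 2
u: 5
c: 0
r: 3
y: 5
d: 0
q: 1
w: 1
x: 1
o: 0
Sum: 4 + 2 + 5 + 0 + 3 + 5 + 0 + 1 + 1 + 1 + 0 = 22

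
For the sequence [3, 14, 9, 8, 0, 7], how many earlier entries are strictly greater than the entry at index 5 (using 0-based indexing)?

The element at index 5 is 7.
Elements before it: 3, 14, 9, 8, 0
Those larger than 7: 14, 9, 8

3 such elements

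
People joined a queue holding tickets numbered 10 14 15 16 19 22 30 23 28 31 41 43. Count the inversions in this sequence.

2

Count, for each position, how many later elements it exceeds:
10 → none → 0
14 → none → 0
15 → none → 0
16 → none → 0
19 → none → 0
22 → none → 0
30 → 23, 28 → 2
23 → none → 0
28 → none → 0
31 → none → 0
41 → none → 0
43 → none → 0
Sum: 0 + 0 + 0 + 0 + 0 + 0 + 2 + 0 + 0 + 0 + 0 + 0 = 2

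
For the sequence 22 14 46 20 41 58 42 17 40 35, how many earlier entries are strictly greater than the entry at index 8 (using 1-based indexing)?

6

The element at index 8 is 17.
Elements before it: 22, 14, 46, 20, 41, 58, 42
Those larger than 17: 22, 46, 20, 41, 58, 42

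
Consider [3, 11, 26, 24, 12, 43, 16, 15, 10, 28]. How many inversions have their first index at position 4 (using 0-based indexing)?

1

The element at index 4 is 12.
Elements after it: 43, 16, 15, 10, 28
Those smaller than 12: 10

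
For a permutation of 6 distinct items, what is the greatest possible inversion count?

There are 15 inversions.

The maximum occurs when the array is in strictly decreasing order: every one of the C(6, 2) pairs is inverted.
C(6, 2) = 6·5/2 = 15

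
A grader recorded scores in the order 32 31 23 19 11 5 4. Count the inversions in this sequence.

21

Count, for each position, how many later elements it exceeds:
32 → 31, 23, 19, 11, 5, 4 → 6
31 → 23, 19, 11, 5, 4 → 5
23 → 19, 11, 5, 4 → 4
19 → 11, 5, 4 → 3
11 → 5, 4 → 2
5 → 4 → 1
4 → none → 0
Sum: 6 + 5 + 4 + 3 + 2 + 1 + 0 = 21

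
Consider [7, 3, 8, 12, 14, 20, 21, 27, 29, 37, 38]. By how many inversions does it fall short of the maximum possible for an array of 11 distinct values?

54 inversions short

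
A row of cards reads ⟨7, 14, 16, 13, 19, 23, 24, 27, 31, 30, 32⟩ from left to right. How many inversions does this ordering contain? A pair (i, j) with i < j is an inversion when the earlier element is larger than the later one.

Out-of-order pairs: 3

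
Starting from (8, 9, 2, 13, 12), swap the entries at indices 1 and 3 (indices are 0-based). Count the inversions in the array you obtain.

Positions 1 and 3 hold 9 and 13; after swapping, the array is [8, 13, 2, 9, 12].
Count, for each position, how many later elements it exceeds:
8 → 2 → 1
13 → 2, 9, 12 → 3
2 → none → 0
9 → none → 0
12 → none → 0
Sum: 1 + 3 + 0 + 0 + 0 = 4

4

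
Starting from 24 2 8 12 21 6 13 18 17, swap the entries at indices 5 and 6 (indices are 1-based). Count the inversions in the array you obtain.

Inversions: 14

Positions 5 and 6 hold 21 and 6; after swapping, the array is [24, 2, 8, 12, 6, 21, 13, 18, 17].
For each element, count later entries that are smaller:
24: 8
2: 0
8: 1
12: 1
6: 0
21: 3
13: 0
18: 1
17: 0
Sum: 8 + 0 + 1 + 1 + 0 + 3 + 0 + 1 + 0 = 14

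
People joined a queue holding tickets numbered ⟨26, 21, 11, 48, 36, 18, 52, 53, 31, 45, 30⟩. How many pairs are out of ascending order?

Sweep left to right; for each value list the smaller values that follow it:
26 → 21, 11, 18 → 3
21 → 11, 18 → 2
11 → none → 0
48 → 36, 18, 31, 45, 30 → 5
36 → 18, 31, 30 → 3
18 → none → 0
52 → 31, 45, 30 → 3
53 → 31, 45, 30 → 3
31 → 30 → 1
45 → 30 → 1
30 → none → 0
Sum: 3 + 2 + 0 + 5 + 3 + 0 + 3 + 3 + 1 + 1 + 0 = 21

21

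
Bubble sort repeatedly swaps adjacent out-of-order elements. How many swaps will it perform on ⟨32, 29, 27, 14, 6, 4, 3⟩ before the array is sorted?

Minimum adjacent swaps = number of inversions (each swap of adjacent out-of-order elements removes one inversion and no swap can remove more).
Count inversions — for each element, later elements that are smaller:
32: 29, 27, 14, 6, 4, 3 → 6
29: 27, 14, 6, 4, 3 → 5
27: 14, 6, 4, 3 → 4
14: 6, 4, 3 → 3
6: 4, 3 → 2
4: 3 → 1
3: none → 0
Total inversions: 6 + 5 + 4 + 3 + 2 + 1 + 0 = 21

There are 21 adjacent swaps.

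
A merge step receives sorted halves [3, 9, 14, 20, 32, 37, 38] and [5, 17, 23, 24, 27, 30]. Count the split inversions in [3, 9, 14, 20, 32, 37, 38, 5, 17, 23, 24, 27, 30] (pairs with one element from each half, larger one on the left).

Take each right-half value and tally the left-half values above it:
r = 5: 9, 14, 20, 32, 37, 38 → 6
r = 17: 20, 32, 37, 38 → 4
r = 23: 32, 37, 38 → 3
r = 24: 32, 37, 38 → 3
r = 27: 32, 37, 38 → 3
r = 30: 32, 37, 38 → 3
Cross-inversions: 6 + 4 + 3 + 3 + 3 + 3 = 22

22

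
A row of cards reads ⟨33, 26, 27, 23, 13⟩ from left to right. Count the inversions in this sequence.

9

Element-by-element contributions:
33 → 26, 27, 23, 13 → 4
26 → 23, 13 → 2
27 → 23, 13 → 2
23 → 13 → 1
13 → none → 0
Sum: 4 + 2 + 2 + 1 + 0 = 9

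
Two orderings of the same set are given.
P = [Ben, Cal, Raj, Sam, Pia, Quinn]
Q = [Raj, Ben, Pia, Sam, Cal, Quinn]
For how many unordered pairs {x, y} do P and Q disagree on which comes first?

Assign each item its position (1..6) in the first ordering, then rewrite the second ordering as that position sequence:
positions: Ben→1, Cal→2, Raj→3, Sam→4, Pia→5, Quinn→6
second ordering as positions: [3, 1, 5, 4, 2, 6]
Discordant pairs = inversions in this position sequence.
3: 1, 2 → 2
1: 0
5: 4, 2 → 2
4: 2 → 1
2: 0
6: 0
Total: 2 + 0 + 2 + 1 + 0 + 0 = 5

Disagreeing pairs: 5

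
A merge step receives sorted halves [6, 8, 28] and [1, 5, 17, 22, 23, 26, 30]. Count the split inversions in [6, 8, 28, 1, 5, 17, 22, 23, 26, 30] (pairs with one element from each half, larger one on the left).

Take each right-half value and tally the left-half values above it:
r = 1: 6, 8, 28 → 3
r = 5: 6, 8, 28 → 3
r = 17: 28 → 1
r = 22: 28 → 1
r = 23: 28 → 1
r = 26: 28 → 1
r = 30: none → 0
Cross-inversions: 3 + 3 + 1 + 1 + 1 + 1 + 0 = 10

There are 10 split inversions.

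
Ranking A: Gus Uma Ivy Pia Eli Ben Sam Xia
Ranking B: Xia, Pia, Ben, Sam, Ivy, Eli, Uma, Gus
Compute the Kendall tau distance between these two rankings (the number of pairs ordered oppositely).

23 discordant pairs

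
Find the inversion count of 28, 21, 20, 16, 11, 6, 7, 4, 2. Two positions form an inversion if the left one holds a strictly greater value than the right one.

35 out-of-order pairs

Count, for each position, how many later elements it exceeds:
28 → 21, 20, 16, 11, 6, 7, 4, 2 → 8
21 → 20, 16, 11, 6, 7, 4, 2 → 7
20 → 16, 11, 6, 7, 4, 2 → 6
16 → 11, 6, 7, 4, 2 → 5
11 → 6, 7, 4, 2 → 4
6 → 4, 2 → 2
7 → 4, 2 → 2
4 → 2 → 1
2 → none → 0
Sum: 8 + 7 + 6 + 5 + 4 + 2 + 2 + 1 + 0 = 35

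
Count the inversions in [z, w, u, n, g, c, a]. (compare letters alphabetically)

21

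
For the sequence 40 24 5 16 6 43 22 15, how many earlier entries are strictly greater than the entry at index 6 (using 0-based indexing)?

3

The element at index 6 is 22.
Elements before it: 40, 24, 5, 16, 6, 43
Those larger than 22: 40, 24, 43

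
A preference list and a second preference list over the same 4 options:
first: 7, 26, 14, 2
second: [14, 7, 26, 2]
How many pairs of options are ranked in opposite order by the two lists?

Assign each item its position (1..4) in the first ordering, then rewrite the second ordering as that position sequence:
positions: 7→1, 26→2, 14→3, 2→4
second ordering as positions: [3, 1, 2, 4]
Discordant pairs = inversions in this position sequence.
3: 1, 2 → 2
1: 0
2: 0
4: 0
Total: 2 + 0 + 0 + 0 = 2

2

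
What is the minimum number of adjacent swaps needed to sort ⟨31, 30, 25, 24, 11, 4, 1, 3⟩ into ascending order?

Each adjacent swap fixes exactly one inversion, so the minimum swap count equals the number of inversions.
Count inversions — for each element, later elements that are smaller:
31: 30, 25, 24, 11, 4, 1, 3 → 7
30: 25, 24, 11, 4, 1, 3 → 6
25: 24, 11, 4, 1, 3 → 5
24: 11, 4, 1, 3 → 4
11: 4, 1, 3 → 3
4: 1, 3 → 2
1: none → 0
3: none → 0
Total inversions: 7 + 6 + 5 + 4 + 3 + 2 + 0 + 0 = 27

27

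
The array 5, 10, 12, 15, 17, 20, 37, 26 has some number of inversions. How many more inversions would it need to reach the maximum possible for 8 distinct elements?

27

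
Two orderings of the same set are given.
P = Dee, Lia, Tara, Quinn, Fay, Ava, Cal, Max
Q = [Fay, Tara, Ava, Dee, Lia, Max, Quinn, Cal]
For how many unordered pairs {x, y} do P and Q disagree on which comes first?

11 disagreeing pairs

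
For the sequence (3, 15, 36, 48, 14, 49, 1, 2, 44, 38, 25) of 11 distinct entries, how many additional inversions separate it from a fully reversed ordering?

Maximum inversions for 11 distinct elements is C(11, 2) = 11·10/2 = 55.
Current inversions — for each element, count later smaller elements:
3: 2
15: 3
36: 4
48: 6
14: 2
49: 5
1: 0
2: 0
44: 2
38: 1
25: 0
Current total: 2 + 3 + 4 + 6 + 2 + 5 + 0 + 0 + 2 + 1 + 0 = 25
Shortfall: 55 − 25 = 30

30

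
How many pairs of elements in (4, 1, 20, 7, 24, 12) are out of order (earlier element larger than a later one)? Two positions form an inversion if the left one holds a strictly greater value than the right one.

4

Out-of-order index pairs (1-indexed):
(1,2): 4 > 1
(3,4): 20 > 7
(3,6): 20 > 12
(5,6): 24 > 12
That's 4 pairs.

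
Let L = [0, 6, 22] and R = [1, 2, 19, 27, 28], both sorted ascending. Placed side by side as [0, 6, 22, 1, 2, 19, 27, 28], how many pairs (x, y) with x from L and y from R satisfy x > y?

There are 5 cross-inversions.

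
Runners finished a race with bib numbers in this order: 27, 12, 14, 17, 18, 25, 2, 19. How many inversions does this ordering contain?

For each element, count later entries that are smaller:
27 → 12, 14, 17, 18, 25, 2, 19 → 7
12 → 2 → 1
14 → 2 → 1
17 → 2 → 1
18 → 2 → 1
25 → 2, 19 → 2
2 → none → 0
19 → none → 0
Sum: 7 + 1 + 1 + 1 + 1 + 2 + 0 + 0 = 13

13 out-of-order pairs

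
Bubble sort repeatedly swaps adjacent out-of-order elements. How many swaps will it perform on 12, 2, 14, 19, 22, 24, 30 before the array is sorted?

The minimum number of adjacent swaps to sort an array equals its inversion count, since every such swap removes exactly one inversion.
Count inversions — for each element, later elements that are smaller:
12: 2 → 1
2: none → 0
14: none → 0
19: none → 0
22: none → 0
24: none → 0
30: none → 0
Total inversions: 1 + 0 + 0 + 0 + 0 + 0 + 0 = 1

1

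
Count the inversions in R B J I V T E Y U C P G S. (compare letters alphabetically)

37

For each element, count later entries that are smaller:
R → B, J, I, E, C, P, G → 7
B → none → 0
J → I, E, C, G → 4
I → E, C, G → 3
V → T, E, U, C, P, G, S → 7
T → E, C, P, G, S → 5
E → C → 1
Y → U, C, P, G, S → 5
U → C, P, G, S → 4
C → none → 0
P → G → 1
G → none → 0
S → none → 0
Sum: 7 + 0 + 4 + 3 + 7 + 5 + 1 + 5 + 4 + 0 + 1 + 0 + 0 = 37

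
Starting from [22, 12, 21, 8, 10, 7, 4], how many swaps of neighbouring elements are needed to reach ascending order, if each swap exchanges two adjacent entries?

19 swaps

Minimum adjacent swaps = number of inversions (each swap of adjacent out-of-order elements removes one inversion and no swap can remove more).
Count inversions — for each element, later elements that are smaller:
22: 12, 21, 8, 10, 7, 4 → 6
12: 8, 10, 7, 4 → 4
21: 8, 10, 7, 4 → 4
8: 7, 4 → 2
10: 7, 4 → 2
7: 4 → 1
4: none → 0
Total inversions: 6 + 4 + 4 + 2 + 2 + 1 + 0 = 19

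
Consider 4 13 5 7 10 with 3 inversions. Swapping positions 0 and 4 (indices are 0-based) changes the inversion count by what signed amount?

+5

Positions 0 and 4 hold 4 and 10; after swapping, the array is [10, 13, 5, 7, 4].
Element-by-element contributions:
10 → 5, 7, 4 → 3
13 → 5, 7, 4 → 3
5 → 4 → 1
7 → 4 → 1
4 → none → 0
Sum: 3 + 3 + 1 + 1 + 0 = 8
Change: 8 − 3 = +5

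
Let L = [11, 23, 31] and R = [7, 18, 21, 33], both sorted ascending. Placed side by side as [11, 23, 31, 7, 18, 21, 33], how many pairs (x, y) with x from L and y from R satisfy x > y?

7 cross-inversions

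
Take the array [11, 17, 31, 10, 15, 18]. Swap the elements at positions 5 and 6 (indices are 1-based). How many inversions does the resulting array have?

7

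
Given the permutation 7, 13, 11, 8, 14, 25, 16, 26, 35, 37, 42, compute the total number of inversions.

There are 4 out-of-order pairs.

Sweep left to right; for each value list the smaller values that follow it:
7 → none → 0
13 → 11, 8 → 2
11 → 8 → 1
8 → none → 0
14 → none → 0
25 → 16 → 1
16 → none → 0
26 → none → 0
35 → none → 0
37 → none → 0
42 → none → 0
Sum: 0 + 2 + 1 + 0 + 0 + 1 + 0 + 0 + 0 + 0 + 0 = 4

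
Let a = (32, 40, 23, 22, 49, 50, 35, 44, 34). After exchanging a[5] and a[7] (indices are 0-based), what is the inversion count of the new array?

14

Positions 5 and 7 hold 50 and 44; after swapping, the array is [32, 40, 23, 22, 49, 44, 35, 50, 34].
Sweep left to right; for each value list the smaller values that follow it:
32 → 23, 22 → 2
40 → 23, 22, 35, 34 → 4
23 → 22 → 1
22 → none → 0
49 → 44, 35, 34 → 3
44 → 35, 34 → 2
35 → 34 → 1
50 → 34 → 1
34 → none → 0
Sum: 2 + 4 + 1 + 0 + 3 + 2 + 1 + 1 + 0 = 14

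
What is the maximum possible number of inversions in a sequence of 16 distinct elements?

There are 120 inversions.

A reversed (strictly descending) arrangement makes every pair an inversion, giving C(16, 2) inversions.
C(16, 2) = 16·15/2 = 120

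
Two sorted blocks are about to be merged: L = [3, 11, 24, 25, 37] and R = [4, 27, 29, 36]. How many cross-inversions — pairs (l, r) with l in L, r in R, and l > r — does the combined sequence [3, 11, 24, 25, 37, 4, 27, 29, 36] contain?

Split inversions: 7

Take each right-half value and tally the left-half values above it:
r = 4: 11, 24, 25, 37 → 4
r = 27: 37 → 1
r = 29: 37 → 1
r = 36: 37 → 1
Cross-inversions: 4 + 1 + 1 + 1 = 7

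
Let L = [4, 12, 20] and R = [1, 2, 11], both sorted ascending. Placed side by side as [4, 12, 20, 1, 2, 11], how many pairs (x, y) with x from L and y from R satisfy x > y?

8

For each element r of the right run, count left-run elements greater than r:
r = 1: 4, 12, 20 → 3
r = 2: 4, 12, 20 → 3
r = 11: 12, 20 → 2
Cross-inversions: 3 + 3 + 2 = 8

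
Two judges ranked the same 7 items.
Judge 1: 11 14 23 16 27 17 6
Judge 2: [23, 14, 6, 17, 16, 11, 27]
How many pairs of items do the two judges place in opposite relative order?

11 discordant pairs

Assign each item its position (1..7) in the first ordering, then rewrite the second ordering as that position sequence:
positions: 11→1, 14→2, 23→3, 16→4, 27→5, 17→6, 6→7
second ordering as positions: [3, 2, 7, 6, 4, 1, 5]
Discordant pairs = inversions in this position sequence.
3: 2, 1 → 2
2: 1 → 1
7: 6, 4, 1, 5 → 4
6: 4, 1, 5 → 3
4: 1 → 1
1: 0
5: 0
Total: 2 + 1 + 4 + 3 + 1 + 0 + 0 = 11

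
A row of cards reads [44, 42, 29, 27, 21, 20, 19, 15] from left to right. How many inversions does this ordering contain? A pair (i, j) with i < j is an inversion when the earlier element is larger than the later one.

Sweep left to right; for each value list the smaller values that follow it:
44 → 42, 29, 27, 21, 20, 19, 15 → 7
42 → 29, 27, 21, 20, 19, 15 → 6
29 → 27, 21, 20, 19, 15 → 5
27 → 21, 20, 19, 15 → 4
21 → 20, 19, 15 → 3
20 → 19, 15 → 2
19 → 15 → 1
15 → none → 0
Sum: 7 + 6 + 5 + 4 + 3 + 2 + 1 + 0 = 28

28 inversions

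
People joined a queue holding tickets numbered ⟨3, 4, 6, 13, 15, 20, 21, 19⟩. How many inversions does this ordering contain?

2

Element-by-element contributions:
3 → none → 0
4 → none → 0
6 → none → 0
13 → none → 0
15 → none → 0
20 → 19 → 1
21 → 19 → 1
19 → none → 0
Sum: 0 + 0 + 0 + 0 + 0 + 1 + 1 + 0 = 2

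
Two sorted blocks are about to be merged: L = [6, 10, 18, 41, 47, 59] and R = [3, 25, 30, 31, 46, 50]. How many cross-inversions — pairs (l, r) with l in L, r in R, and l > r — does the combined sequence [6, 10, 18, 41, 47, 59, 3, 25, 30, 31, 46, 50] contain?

18 cross-inversions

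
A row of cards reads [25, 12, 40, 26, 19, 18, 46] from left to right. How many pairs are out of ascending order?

9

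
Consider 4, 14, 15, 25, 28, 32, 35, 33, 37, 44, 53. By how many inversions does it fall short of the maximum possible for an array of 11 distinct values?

54 inversions short

Maximum inversions for 11 distinct elements is C(11, 2) = 11·10/2 = 55.
Current inversions — for each element, count later smaller elements:
4: 0
14: 0
15: 0
25: 0
28: 0
32: 0
35: 1
33: 0
37: 0
44: 0
53: 0
Current total: 0 + 0 + 0 + 0 + 0 + 0 + 1 + 0 + 0 + 0 + 0 = 1
Shortfall: 55 − 1 = 54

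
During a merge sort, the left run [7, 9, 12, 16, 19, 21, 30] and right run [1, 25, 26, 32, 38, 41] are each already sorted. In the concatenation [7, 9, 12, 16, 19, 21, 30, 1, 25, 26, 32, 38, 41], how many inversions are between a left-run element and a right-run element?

There are 9 cross-inversions.

Count, for every r in R, how many entries of L exceed r:
r = 1: 7, 9, 12, 16, 19, 21, 30 → 7
r = 25: 30 → 1
r = 26: 30 → 1
r = 32: none → 0
r = 38: none → 0
r = 41: none → 0
Cross-inversions: 7 + 1 + 1 + 0 + 0 + 0 = 9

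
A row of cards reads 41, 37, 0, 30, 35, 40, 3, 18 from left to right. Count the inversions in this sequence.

Count, for each position, how many later elements it exceeds:
41 → 37, 0, 30, 35, 40, 3, 18 → 7
37 → 0, 30, 35, 3, 18 → 5
0 → none → 0
30 → 3, 18 → 2
35 → 3, 18 → 2
40 → 3, 18 → 2
3 → none → 0
18 → none → 0
Sum: 7 + 5 + 0 + 2 + 2 + 2 + 0 + 0 = 18

18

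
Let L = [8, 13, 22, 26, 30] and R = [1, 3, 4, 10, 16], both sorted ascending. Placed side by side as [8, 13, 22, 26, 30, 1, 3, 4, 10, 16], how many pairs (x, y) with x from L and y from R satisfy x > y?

Take each right-half value and tally the left-half values above it:
r = 1: 8, 13, 22, 26, 30 → 5
r = 3: 8, 13, 22, 26, 30 → 5
r = 4: 8, 13, 22, 26, 30 → 5
r = 10: 13, 22, 26, 30 → 4
r = 16: 22, 26, 30 → 3
Cross-inversions: 5 + 5 + 5 + 4 + 3 = 22

22 cross-inversions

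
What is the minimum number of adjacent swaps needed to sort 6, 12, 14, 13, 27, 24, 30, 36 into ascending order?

2 adjacent swaps

Minimum adjacent swaps = number of inversions (each swap of adjacent out-of-order elements removes one inversion and no swap can remove more).
Count inversions — for each element, later elements that are smaller:
6: none → 0
12: none → 0
14: 13 → 1
13: none → 0
27: 24 → 1
24: none → 0
30: none → 0
36: none → 0
Total inversions: 0 + 0 + 1 + 0 + 1 + 0 + 0 + 0 = 2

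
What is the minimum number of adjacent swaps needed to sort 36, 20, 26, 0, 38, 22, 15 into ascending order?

Each adjacent swap fixes exactly one inversion, so the minimum swap count equals the number of inversions.
Count inversions — for each element, later elements that are smaller:
36: 20, 26, 0, 22, 15 → 5
20: 0, 15 → 2
26: 0, 22, 15 → 3
0: none → 0
38: 22, 15 → 2
22: 15 → 1
15: none → 0
Total inversions: 5 + 2 + 3 + 0 + 2 + 1 + 0 = 13

Swaps: 13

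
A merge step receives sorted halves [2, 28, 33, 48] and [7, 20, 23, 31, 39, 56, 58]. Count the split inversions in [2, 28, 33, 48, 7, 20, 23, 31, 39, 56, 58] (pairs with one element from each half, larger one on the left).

12

Count, for every r in R, how many entries of L exceed r:
r = 7: 28, 33, 48 → 3
r = 20: 28, 33, 48 → 3
r = 23: 28, 33, 48 → 3
r = 31: 33, 48 → 2
r = 39: 48 → 1
r = 56: none → 0
r = 58: none → 0
Cross-inversions: 3 + 3 + 3 + 2 + 1 + 0 + 0 = 12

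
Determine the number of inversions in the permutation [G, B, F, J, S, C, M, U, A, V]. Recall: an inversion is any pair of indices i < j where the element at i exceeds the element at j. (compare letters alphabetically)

Inversions: 15

For each element, count later entries that are smaller:
G: 4
B: 1
F: 2
J: 2
S: 3
C: 1
M: 1
U: 1
A: 0
V: 0
Sum: 4 + 1 + 2 + 2 + 3 + 1 + 1 + 1 + 0 + 0 = 15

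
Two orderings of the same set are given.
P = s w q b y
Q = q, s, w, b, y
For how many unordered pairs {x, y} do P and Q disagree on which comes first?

Assign each item its position (1..5) in the first ordering, then rewrite the second ordering as that position sequence:
positions: s→1, w→2, q→3, b→4, y→5
second ordering as positions: [3, 1, 2, 4, 5]
Discordant pairs = inversions in this position sequence.
3: 1, 2 → 2
1: 0
2: 0
4: 0
5: 0
Total: 2 + 0 + 0 + 0 + 0 = 2

2 disagreeing pairs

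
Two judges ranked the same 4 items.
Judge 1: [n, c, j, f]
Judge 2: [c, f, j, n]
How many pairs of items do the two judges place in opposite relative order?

4

Assign each item its position (1..4) in the first ordering, then rewrite the second ordering as that position sequence:
positions: n→1, c→2, j→3, f→4
second ordering as positions: [2, 4, 3, 1]
Discordant pairs = inversions in this position sequence.
2: 1 → 1
4: 3, 1 → 2
3: 1 → 1
1: 0
Total: 1 + 2 + 1 + 0 = 4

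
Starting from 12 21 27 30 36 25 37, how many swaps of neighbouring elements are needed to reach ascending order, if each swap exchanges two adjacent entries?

3

Minimum adjacent swaps = number of inversions (each swap of adjacent out-of-order elements removes one inversion and no swap can remove more).
Count inversions — for each element, later elements that are smaller:
12: none → 0
21: none → 0
27: 25 → 1
30: 25 → 1
36: 25 → 1
25: none → 0
37: none → 0
Total inversions: 0 + 0 + 1 + 1 + 1 + 0 + 0 = 3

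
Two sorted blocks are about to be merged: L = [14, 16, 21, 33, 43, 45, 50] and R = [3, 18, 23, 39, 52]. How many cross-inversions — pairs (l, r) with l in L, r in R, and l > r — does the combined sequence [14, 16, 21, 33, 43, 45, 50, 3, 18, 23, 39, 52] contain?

19 split inversions

For each element r of the right run, count left-run elements greater than r:
r = 3: 14, 16, 21, 33, 43, 45, 50 → 7
r = 18: 21, 33, 43, 45, 50 → 5
r = 23: 33, 43, 45, 50 → 4
r = 39: 43, 45, 50 → 3
r = 52: none → 0
Cross-inversions: 7 + 5 + 4 + 3 + 0 = 19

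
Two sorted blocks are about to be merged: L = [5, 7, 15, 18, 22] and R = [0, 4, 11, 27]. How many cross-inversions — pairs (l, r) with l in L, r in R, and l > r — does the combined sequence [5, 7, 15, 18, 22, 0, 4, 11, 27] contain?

13

Take each right-half value and tally the left-half values above it:
r = 0: 5, 7, 15, 18, 22 → 5
r = 4: 5, 7, 15, 18, 22 → 5
r = 11: 15, 18, 22 → 3
r = 27: none → 0
Cross-inversions: 5 + 5 + 3 + 0 = 13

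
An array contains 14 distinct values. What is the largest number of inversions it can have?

91 inversions

The maximum occurs when the array is in strictly decreasing order: every one of the C(14, 2) pairs is inverted.
C(14, 2) = 14·13/2 = 91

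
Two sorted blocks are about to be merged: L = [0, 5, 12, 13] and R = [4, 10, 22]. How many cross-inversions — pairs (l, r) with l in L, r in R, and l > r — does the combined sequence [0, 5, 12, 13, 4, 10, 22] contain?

Count, for every r in R, how many entries of L exceed r:
r = 4: 5, 12, 13 → 3
r = 10: 12, 13 → 2
r = 22: none → 0
Cross-inversions: 3 + 2 + 0 = 5

5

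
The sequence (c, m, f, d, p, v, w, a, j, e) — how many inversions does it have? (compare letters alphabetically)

Count, for each position, how many later elements it exceeds:
c: 1
m: 5
f: 3
d: 1
p: 3
v: 3
w: 3
a: 0
j: 1
e: 0
Sum: 1 + 5 + 3 + 1 + 3 + 3 + 3 + 0 + 1 + 0 = 20

20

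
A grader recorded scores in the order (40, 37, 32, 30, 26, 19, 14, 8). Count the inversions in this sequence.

For each element, count later entries that are smaller:
40: 7
37: 6
32: 5
30: 4
26: 3
19: 2
14: 1
8: 0
Sum: 7 + 6 + 5 + 4 + 3 + 2 + 1 + 0 = 28

28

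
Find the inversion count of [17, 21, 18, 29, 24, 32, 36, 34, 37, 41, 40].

Count, for each position, how many later elements it exceeds:
17: 0
21: 1
18: 0
29: 1
24: 0
32: 0
36: 1
34: 0
37: 0
41: 1
40: 0
Sum: 0 + 1 + 0 + 1 + 0 + 0 + 1 + 0 + 0 + 1 + 0 = 4

4 inversions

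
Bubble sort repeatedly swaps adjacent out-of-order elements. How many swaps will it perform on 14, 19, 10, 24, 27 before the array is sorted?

Minimum adjacent swaps = number of inversions (each swap of adjacent out-of-order elements removes one inversion and no swap can remove more).
Count inversions — for each element, later elements that are smaller:
14: 10 → 1
19: 10 → 1
10: none → 0
24: none → 0
27: none → 0
Total inversions: 1 + 1 + 0 + 0 + 0 = 2

2 swaps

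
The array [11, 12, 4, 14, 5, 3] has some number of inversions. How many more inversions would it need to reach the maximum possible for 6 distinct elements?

5 inversions short

Maximum inversions for 6 distinct elements is C(6, 2) = 6·5/2 = 15.
Current inversions — for each element, count later smaller elements:
11: 3
12: 3
4: 1
14: 2
5: 1
3: 0
Current total: 3 + 3 + 1 + 2 + 1 + 0 = 10
Shortfall: 15 − 10 = 5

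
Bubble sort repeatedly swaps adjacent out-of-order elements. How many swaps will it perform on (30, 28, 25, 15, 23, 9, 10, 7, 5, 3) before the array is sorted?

Each adjacent swap fixes exactly one inversion, so the minimum swap count equals the number of inversions.
Count inversions — for each element, later elements that are smaller:
30: 28, 25, 15, 23, 9, 10, 7, 5, 3 → 9
28: 25, 15, 23, 9, 10, 7, 5, 3 → 8
25: 15, 23, 9, 10, 7, 5, 3 → 7
15: 9, 10, 7, 5, 3 → 5
23: 9, 10, 7, 5, 3 → 5
9: 7, 5, 3 → 3
10: 7, 5, 3 → 3
7: 5, 3 → 2
5: 3 → 1
3: none → 0
Total inversions: 9 + 8 + 7 + 5 + 5 + 3 + 3 + 2 + 1 + 0 = 43

43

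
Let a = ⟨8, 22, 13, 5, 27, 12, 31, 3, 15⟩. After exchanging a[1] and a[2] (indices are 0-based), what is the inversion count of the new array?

Positions 1 and 2 hold 22 and 13; after swapping, the array is [8, 13, 22, 5, 27, 12, 31, 3, 15].
For each element, count later entries that are smaller:
8 → 5, 3 → 2
13 → 5, 12, 3 → 3
22 → 5, 12, 3, 15 → 4
5 → 3 → 1
27 → 12, 3, 15 → 3
12 → 3 → 1
31 → 3, 15 → 2
3 → none → 0
15 → none → 0
Sum: 2 + 3 + 4 + 1 + 3 + 1 + 2 + 0 + 0 = 16

16 inversions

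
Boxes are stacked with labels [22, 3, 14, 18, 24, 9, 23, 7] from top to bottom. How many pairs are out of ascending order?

Sweep left to right; for each value list the smaller values that follow it:
22: 5
3: 0
14: 2
18: 2
24: 3
9: 1
23: 1
7: 0
Sum: 5 + 0 + 2 + 2 + 3 + 1 + 1 + 0 = 14

14 inversions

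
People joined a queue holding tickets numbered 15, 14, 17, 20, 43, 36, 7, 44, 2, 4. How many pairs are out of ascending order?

Count, for each position, how many later elements it exceeds:
15: 4
14: 3
17: 3
20: 3
43: 4
36: 3
7: 2
44: 2
2: 0
4: 0
Sum: 4 + 3 + 3 + 3 + 4 + 3 + 2 + 2 + 0 + 0 = 24

24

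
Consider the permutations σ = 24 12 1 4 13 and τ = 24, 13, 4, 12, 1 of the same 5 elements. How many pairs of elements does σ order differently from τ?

5

Assign each item its position (1..5) in the first ordering, then rewrite the second ordering as that position sequence:
positions: 24→1, 12→2, 1→3, 4→4, 13→5
second ordering as positions: [1, 5, 4, 2, 3]
Discordant pairs = inversions in this position sequence.
1: 0
5: 4, 2, 3 → 3
4: 2, 3 → 2
2: 0
3: 0
Total: 0 + 3 + 2 + 0 + 0 = 5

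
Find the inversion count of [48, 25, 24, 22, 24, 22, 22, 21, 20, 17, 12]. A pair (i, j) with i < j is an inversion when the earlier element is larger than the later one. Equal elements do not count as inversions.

50

Count, for each position, how many later elements it exceeds:
48 → 25, 24, 22, 24, 22, 22, 21, 20, 17, 12 → 10
25 → 24, 22, 24, 22, 22, 21, 20, 17, 12 → 9
24 → 22, 22, 22, 21, 20, 17, 12 → 7
22 → 21, 20, 17, 12 → 4
24 → 22, 22, 21, 20, 17, 12 → 6
22 → 21, 20, 17, 12 → 4
22 → 21, 20, 17, 12 → 4
21 → 20, 17, 12 → 3
20 → 17, 12 → 2
17 → 12 → 1
12 → none → 0
Sum: 10 + 9 + 7 + 4 + 6 + 4 + 4 + 3 + 2 + 1 + 0 = 50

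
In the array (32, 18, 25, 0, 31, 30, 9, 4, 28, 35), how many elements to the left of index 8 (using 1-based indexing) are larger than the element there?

The element at index 8 is 4.
Elements before it: 32, 18, 25, 0, 31, 30, 9
Those larger than 4: 32, 18, 25, 31, 30, 9

6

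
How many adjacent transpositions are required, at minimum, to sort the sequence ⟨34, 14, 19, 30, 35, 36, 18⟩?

8 swaps

The minimum number of adjacent swaps to sort an array equals its inversion count, since every such swap removes exactly one inversion.
Count inversions — for each element, later elements that are smaller:
34: 14, 19, 30, 18 → 4
14: none → 0
19: 18 → 1
30: 18 → 1
35: 18 → 1
36: 18 → 1
18: none → 0
Total inversions: 4 + 0 + 1 + 1 + 1 + 1 + 0 = 8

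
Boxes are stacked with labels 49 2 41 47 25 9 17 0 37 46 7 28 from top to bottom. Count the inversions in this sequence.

There are 39 inversions.

Element-by-element contributions:
49 → 2, 41, 47, 25, 9, 17, 0, 37, 46, 7, 28 → 11
2 → 0 → 1
41 → 25, 9, 17, 0, 37, 7, 28 → 7
47 → 25, 9, 17, 0, 37, 46, 7, 28 → 8
25 → 9, 17, 0, 7 → 4
9 → 0, 7 → 2
17 → 0, 7 → 2
0 → none → 0
37 → 7, 28 → 2
46 → 7, 28 → 2
7 → none → 0
28 → none → 0
Sum: 11 + 1 + 7 + 8 + 4 + 2 + 2 + 0 + 2 + 2 + 0 + 0 = 39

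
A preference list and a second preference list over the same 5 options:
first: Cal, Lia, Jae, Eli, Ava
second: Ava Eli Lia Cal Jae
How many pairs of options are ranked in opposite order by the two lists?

Assign each item its position (1..5) in the first ordering, then rewrite the second ordering as that position sequence:
positions: Cal→1, Lia→2, Jae→3, Eli→4, Ava→5
second ordering as positions: [5, 4, 2, 1, 3]
Discordant pairs = inversions in this position sequence.
5: 4, 2, 1, 3 → 4
4: 2, 1, 3 → 3
2: 1 → 1
1: 0
3: 0
Total: 4 + 3 + 1 + 0 + 0 = 8

8 pairs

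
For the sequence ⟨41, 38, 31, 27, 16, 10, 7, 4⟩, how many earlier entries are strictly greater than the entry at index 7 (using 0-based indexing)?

The element at index 7 is 4.
Elements before it: 41, 38, 31, 27, 16, 10, 7
Those larger than 4: 41, 38, 31, 27, 16, 10, 7

7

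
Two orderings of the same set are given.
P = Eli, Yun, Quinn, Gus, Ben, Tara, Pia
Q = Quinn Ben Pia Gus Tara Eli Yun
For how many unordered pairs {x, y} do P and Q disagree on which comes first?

13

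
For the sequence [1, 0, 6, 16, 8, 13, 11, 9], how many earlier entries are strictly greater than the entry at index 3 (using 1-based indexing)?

The element at index 3 is 6.
Elements before it: 1, 0
None of them are larger than 6.

0 such elements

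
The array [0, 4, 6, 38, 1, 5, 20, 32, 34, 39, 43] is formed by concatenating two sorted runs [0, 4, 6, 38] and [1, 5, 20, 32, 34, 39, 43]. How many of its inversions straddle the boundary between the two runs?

8

Count, for every r in R, how many entries of L exceed r:
r = 1: 4, 6, 38 → 3
r = 5: 6, 38 → 2
r = 20: 38 → 1
r = 32: 38 → 1
r = 34: 38 → 1
r = 39: none → 0
r = 43: none → 0
Cross-inversions: 3 + 2 + 1 + 1 + 1 + 0 + 0 = 8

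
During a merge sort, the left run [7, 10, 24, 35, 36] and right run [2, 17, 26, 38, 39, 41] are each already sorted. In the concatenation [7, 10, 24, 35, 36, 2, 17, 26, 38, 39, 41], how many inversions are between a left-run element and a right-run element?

For each element r of the right run, count left-run elements greater than r:
r = 2: 7, 10, 24, 35, 36 → 5
r = 17: 24, 35, 36 → 3
r = 26: 35, 36 → 2
r = 38: none → 0
r = 39: none → 0
r = 41: none → 0
Cross-inversions: 5 + 3 + 2 + 0 + 0 + 0 = 10

There are 10 cross-inversions.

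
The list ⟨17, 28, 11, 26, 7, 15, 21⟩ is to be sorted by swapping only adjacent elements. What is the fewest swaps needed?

Swaps: 12

The minimum number of adjacent swaps to sort an array equals its inversion count, since every such swap removes exactly one inversion.
Count inversions — for each element, later elements that are smaller:
17: 11, 7, 15 → 3
28: 11, 26, 7, 15, 21 → 5
11: 7 → 1
26: 7, 15, 21 → 3
7: none → 0
15: none → 0
21: none → 0
Total inversions: 3 + 5 + 1 + 3 + 0 + 0 + 0 = 12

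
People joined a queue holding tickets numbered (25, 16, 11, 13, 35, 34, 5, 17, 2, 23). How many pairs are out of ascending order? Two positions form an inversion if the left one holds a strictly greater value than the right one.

Inversions: 26

For each element, count later entries that are smaller:
25 → 16, 11, 13, 5, 17, 2, 23 → 7
16 → 11, 13, 5, 2 → 4
11 → 5, 2 → 2
13 → 5, 2 → 2
35 → 34, 5, 17, 2, 23 → 5
34 → 5, 17, 2, 23 → 4
5 → 2 → 1
17 → 2 → 1
2 → none → 0
23 → none → 0
Sum: 7 + 4 + 2 + 2 + 5 + 4 + 1 + 1 + 0 + 0 = 26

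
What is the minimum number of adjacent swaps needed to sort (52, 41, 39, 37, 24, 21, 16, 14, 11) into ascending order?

Each adjacent swap fixes exactly one inversion, so the minimum swap count equals the number of inversions.
Count inversions — for each element, later elements that are smaller:
52: 41, 39, 37, 24, 21, 16, 14, 11 → 8
41: 39, 37, 24, 21, 16, 14, 11 → 7
39: 37, 24, 21, 16, 14, 11 → 6
37: 24, 21, 16, 14, 11 → 5
24: 21, 16, 14, 11 → 4
21: 16, 14, 11 → 3
16: 14, 11 → 2
14: 11 → 1
11: none → 0
Total inversions: 8 + 7 + 6 + 5 + 4 + 3 + 2 + 1 + 0 = 36

36 adjacent swaps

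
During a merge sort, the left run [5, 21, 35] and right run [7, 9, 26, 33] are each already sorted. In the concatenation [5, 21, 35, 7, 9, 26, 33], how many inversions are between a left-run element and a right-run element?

6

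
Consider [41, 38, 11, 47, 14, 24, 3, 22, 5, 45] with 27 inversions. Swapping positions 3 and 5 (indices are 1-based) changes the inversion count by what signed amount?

Positions 3 and 5 hold 11 and 14; after swapping, the array is [41, 38, 14, 47, 11, 24, 3, 22, 5, 45].
For each element, count later entries that are smaller:
41 → 38, 14, 11, 24, 3, 22, 5 → 7
38 → 14, 11, 24, 3, 22, 5 → 6
14 → 11, 3, 5 → 3
47 → 11, 24, 3, 22, 5, 45 → 6
11 → 3, 5 → 2
24 → 3, 22, 5 → 3
3 → none → 0
22 → 5 → 1
5 → none → 0
45 → none → 0
Sum: 7 + 6 + 3 + 6 + 2 + 3 + 0 + 1 + 0 + 0 = 28
Change: 28 − 27 = +1

+1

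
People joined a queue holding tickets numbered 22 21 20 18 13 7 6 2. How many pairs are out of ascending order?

28

Element-by-element contributions:
22: 7
21: 6
20: 5
18: 4
13: 3
7: 2
6: 1
2: 0
Sum: 7 + 6 + 5 + 4 + 3 + 2 + 1 + 0 = 28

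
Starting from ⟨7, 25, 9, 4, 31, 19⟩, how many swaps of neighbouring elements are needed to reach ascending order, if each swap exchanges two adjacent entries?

6

Minimum adjacent swaps = number of inversions (each swap of adjacent out-of-order elements removes one inversion and no swap can remove more).
Count inversions — for each element, later elements that are smaller:
7: 4 → 1
25: 9, 4, 19 → 3
9: 4 → 1
4: none → 0
31: 19 → 1
19: none → 0
Total inversions: 1 + 3 + 1 + 0 + 1 + 0 = 6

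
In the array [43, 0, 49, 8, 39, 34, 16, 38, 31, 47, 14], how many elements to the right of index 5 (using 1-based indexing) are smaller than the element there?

The element at index 5 is 39.
Elements after it: 34, 16, 38, 31, 47, 14
Those smaller than 39: 34, 16, 38, 31, 14

5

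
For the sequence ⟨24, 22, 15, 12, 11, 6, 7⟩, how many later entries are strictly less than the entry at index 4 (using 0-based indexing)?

The element at index 4 is 11.
Elements after it: 6, 7
Those smaller than 11: 6, 7

2 such elements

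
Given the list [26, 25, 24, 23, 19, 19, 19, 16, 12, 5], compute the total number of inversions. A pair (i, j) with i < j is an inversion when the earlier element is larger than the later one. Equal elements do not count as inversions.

Inversions: 42

For each element, count later entries that are smaller:
26 → 25, 24, 23, 19, 19, 19, 16, 12, 5 → 9
25 → 24, 23, 19, 19, 19, 16, 12, 5 → 8
24 → 23, 19, 19, 19, 16, 12, 5 → 7
23 → 19, 19, 19, 16, 12, 5 → 6
19 → 16, 12, 5 → 3
19 → 16, 12, 5 → 3
19 → 16, 12, 5 → 3
16 → 12, 5 → 2
12 → 5 → 1
5 → none → 0
Sum: 9 + 8 + 7 + 6 + 3 + 3 + 3 + 2 + 1 + 0 = 42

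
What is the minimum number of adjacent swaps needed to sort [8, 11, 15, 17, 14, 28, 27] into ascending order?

The minimum number of adjacent swaps to sort an array equals its inversion count, since every such swap removes exactly one inversion.
Count inversions — for each element, later elements that are smaller:
8: none → 0
11: none → 0
15: 14 → 1
17: 14 → 1
14: none → 0
28: 27 → 1
27: none → 0
Total inversions: 0 + 0 + 1 + 1 + 0 + 1 + 0 = 3

3 adjacent swaps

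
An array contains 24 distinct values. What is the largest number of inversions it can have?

The maximum occurs when the array is in strictly decreasing order: every one of the C(24, 2) pairs is inverted.
C(24, 2) = 24·23/2 = 276

276 inversions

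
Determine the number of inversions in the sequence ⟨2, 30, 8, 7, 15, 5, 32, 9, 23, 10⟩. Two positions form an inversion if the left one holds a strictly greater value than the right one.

17

Element-by-element contributions:
2: 0
30: 7
8: 2
7: 1
15: 3
5: 0
32: 3
9: 0
23: 1
10: 0
Sum: 0 + 7 + 2 + 1 + 3 + 0 + 3 + 0 + 1 + 0 = 17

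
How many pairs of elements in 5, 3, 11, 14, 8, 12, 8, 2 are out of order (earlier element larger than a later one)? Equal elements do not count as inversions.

14 inversions

For each element, count later entries that are smaller:
5: 2
3: 1
11: 3
14: 4
8: 1
12: 2
8: 1
2: 0
Sum: 2 + 1 + 3 + 4 + 1 + 2 + 1 + 0 = 14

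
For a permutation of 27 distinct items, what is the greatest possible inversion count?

A reversed (strictly descending) arrangement makes every pair an inversion, giving C(27, 2) inversions.
C(27, 2) = 27·26/2 = 351

351 inversions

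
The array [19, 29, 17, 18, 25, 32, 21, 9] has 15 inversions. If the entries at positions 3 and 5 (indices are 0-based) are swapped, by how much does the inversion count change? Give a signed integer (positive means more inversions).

Positions 3 and 5 hold 18 and 32; after swapping, the array is [19, 29, 17, 32, 25, 18, 21, 9].
Sweep left to right; for each value list the smaller values that follow it:
19 → 17, 18, 9 → 3
29 → 17, 25, 18, 21, 9 → 5
17 → 9 → 1
32 → 25, 18, 21, 9 → 4
25 → 18, 21, 9 → 3
18 → 9 → 1
21 → 9 → 1
9 → none → 0
Sum: 3 + 5 + 1 + 4 + 3 + 1 + 1 + 0 = 18
Change: 18 − 15 = +3

+3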